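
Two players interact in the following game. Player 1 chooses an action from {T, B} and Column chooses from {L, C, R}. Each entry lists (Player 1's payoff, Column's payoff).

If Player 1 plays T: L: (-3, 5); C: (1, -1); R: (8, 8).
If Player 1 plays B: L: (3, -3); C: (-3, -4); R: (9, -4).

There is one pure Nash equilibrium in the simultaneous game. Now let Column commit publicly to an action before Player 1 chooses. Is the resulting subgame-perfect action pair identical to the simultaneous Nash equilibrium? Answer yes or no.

no

Work backward from Player 1's decision.
- L: BR = B, leader payoff -3.
- C: BR = T, leader payoff -1.
- R: BR = B, leader payoff -4.
Column's induced payoffs are -3, -1, -4, so Column commits to C. Subgame-perfect outcome: (T, C) with payoffs (1, -1).
For the simultaneous game, intersect best replies.
Player 1's best replies: L→B; C→T; R→B.
Column's best replies: T→R; B→L.
The unique mutual best reply is (B, L), giving (3, -3).
Sequential outcome (T, C) differs from the Nash profile (B, L).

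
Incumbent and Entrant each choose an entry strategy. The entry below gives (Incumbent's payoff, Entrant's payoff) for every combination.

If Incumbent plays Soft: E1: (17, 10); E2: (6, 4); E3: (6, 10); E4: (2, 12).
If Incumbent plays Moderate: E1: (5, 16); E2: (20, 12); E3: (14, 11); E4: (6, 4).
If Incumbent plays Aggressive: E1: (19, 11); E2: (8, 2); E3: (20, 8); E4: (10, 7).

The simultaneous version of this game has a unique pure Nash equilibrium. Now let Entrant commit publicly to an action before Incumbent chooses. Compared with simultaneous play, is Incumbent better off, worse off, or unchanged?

Work backward from Incumbent's decision.
- E1 → Incumbent plays Aggressive (best of 17, 5, 19); Entrant gets 11.
- E2 → Incumbent plays Moderate (best of 6, 20, 8); Entrant gets 12.
- E3 → Incumbent plays Aggressive (best of 6, 14, 20); Entrant gets 8.
- E4 → Incumbent plays Aggressive (best of 2, 6, 10); Entrant gets 7.
Among 11, 12, 8, 7, the best is 12 at E2. Subgame-perfect outcome: (Moderate, E2) with payoffs (20, 12).
Now find the simultaneous Nash equilibrium.
Incumbent's best replies: E1→Aggressive; E2→Moderate; E3→Aggressive; E4→Aggressive.
Entrant's best replies: Soft→E4; Moderate→E1; Aggressive→E1.
Only (Aggressive, E1) has each player best-responding; Nash payoffs (19, 11).
Incumbent earns 20 sequentially versus 19 at the Nash outcome: better off.

better off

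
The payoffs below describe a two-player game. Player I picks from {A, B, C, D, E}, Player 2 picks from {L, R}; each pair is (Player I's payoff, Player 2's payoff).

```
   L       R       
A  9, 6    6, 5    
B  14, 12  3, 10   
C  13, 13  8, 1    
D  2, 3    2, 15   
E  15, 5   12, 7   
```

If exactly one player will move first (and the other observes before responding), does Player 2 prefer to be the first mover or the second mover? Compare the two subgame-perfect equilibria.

If Player I leads: Player 2's best replies are A→L, B→L, C→L, D→R, E→R; Player I's induced payoffs 9, 14, 13, 2, 12; outcome (B, L), payoffs (14, 12).
If Player 2 leads: Player I's best replies are L→E, R→E; Player 2's induced payoffs 5, 7; outcome (E, R), payoffs (12, 7).
Player 2 gets 7 moving first and 12 moving second, so Player 2 prefers to move second.

second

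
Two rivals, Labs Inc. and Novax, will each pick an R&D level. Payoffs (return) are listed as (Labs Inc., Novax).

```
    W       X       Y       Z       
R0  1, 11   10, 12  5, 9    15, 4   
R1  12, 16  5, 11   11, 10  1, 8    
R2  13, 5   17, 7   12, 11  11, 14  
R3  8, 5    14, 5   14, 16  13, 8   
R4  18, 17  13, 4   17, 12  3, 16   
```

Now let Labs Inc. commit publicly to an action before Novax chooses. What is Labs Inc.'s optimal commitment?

R4

Novax best-responds to each possible Labs Inc. move:
- R0 → Novax plays X (best of 11, 12, 9, 4); Labs Inc. gets 10.
- R1 → Novax plays W (best of 16, 11, 10, 8); Labs Inc. gets 12.
- R2 → Novax plays Z (best of 5, 7, 11, 14); Labs Inc. gets 11.
- R3 → Novax plays Y (best of 5, 5, 16, 8); Labs Inc. gets 14.
- R4 → Novax plays W (best of 17, 4, 12, 16); Labs Inc. gets 18.
Maximizing over 10, 12, 11, 14, 18, Labs Inc. chooses R4. Subgame-perfect outcome: (R4, W) with payoffs (18, 17).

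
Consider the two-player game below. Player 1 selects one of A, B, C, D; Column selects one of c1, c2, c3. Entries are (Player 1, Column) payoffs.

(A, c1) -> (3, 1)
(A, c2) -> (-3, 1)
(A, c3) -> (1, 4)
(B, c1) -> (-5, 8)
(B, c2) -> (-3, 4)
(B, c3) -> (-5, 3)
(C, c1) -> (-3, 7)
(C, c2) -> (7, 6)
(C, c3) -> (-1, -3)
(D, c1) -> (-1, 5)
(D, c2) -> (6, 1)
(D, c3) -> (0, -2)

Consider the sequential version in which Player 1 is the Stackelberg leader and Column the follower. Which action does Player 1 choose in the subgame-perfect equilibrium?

Work backward from Column's decision.
- A: BR = c3, leader payoff 1.
- B: BR = c1, leader payoff -5.
- C: BR = c1, leader payoff -3.
- D: BR = c1, leader payoff -1.
Among 1, -5, -3, -1, the best is 1 at A. Subgame-perfect outcome: (A, c3) with payoffs (1, 4).

A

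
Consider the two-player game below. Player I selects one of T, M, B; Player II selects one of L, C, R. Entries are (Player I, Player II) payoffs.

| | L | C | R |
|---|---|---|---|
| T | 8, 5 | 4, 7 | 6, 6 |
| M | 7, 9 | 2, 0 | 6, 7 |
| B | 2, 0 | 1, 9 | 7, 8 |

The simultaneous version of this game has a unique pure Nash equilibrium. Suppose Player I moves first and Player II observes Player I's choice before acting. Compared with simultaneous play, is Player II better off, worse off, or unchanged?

Backward induction with Player I moving first.
- T: BR = C, leader payoff 4.
- M: BR = L, leader payoff 7.
- B: BR = C, leader payoff 1.
Maximizing over 4, 7, 1, Player I chooses M. Subgame-perfect outcome: (M, L) with payoffs (7, 9).
Now find the simultaneous Nash equilibrium.
Player I's best replies: L→T; C→T; R→B.
Player II's best replies: T→C; M→L; B→C.
The unique mutual best reply is (T, C), giving (4, 7).
Player II earns 9 sequentially versus 7 at the Nash outcome: better off.

better off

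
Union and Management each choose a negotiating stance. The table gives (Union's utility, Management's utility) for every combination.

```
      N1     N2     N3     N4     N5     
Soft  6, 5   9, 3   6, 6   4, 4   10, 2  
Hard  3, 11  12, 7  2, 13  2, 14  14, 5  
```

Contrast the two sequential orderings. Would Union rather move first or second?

second

If Union leads: Management's best replies are Soft→N3, Hard→N4; Union's induced payoffs 6, 2; outcome (Soft, N3), payoffs (6, 6).
If Management leads: Union's best replies are N1→Soft, N2→Hard, N3→Soft, N4→Soft, N5→Hard; Management's induced payoffs 5, 7, 6, 4, 5; outcome (Hard, N2), payoffs (12, 7).
Union gets 6 moving first and 12 moving second, so Union prefers to move second.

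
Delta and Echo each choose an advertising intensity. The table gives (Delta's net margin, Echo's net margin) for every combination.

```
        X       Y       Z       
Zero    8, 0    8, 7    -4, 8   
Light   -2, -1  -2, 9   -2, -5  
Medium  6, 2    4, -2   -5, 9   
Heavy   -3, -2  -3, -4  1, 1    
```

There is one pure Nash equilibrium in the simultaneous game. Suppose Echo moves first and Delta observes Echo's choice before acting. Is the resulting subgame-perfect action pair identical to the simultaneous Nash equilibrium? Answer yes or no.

Backward induction with Echo moving first.
- X: Delta compares 8, -2, 6, -3 and picks Zero; Echo would get 0.
- Y: Delta compares 8, -2, 4, -3 and picks Zero; Echo would get 7.
- Z: Delta compares -4, -2, -5, 1 and picks Heavy; Echo would get 1.
Among 0, 7, 1, the best is 7 at Y. Subgame-perfect outcome: (Zero, Y) with payoffs (8, 7).
Under simultaneous play:
Delta's best replies: X→Zero; Y→Zero; Z→Heavy.
Echo's best replies: Zero→Z; Light→Y; Medium→Z; Heavy→Z.
The unique mutual best reply is (Heavy, Z), giving (1, 1).
Sequential outcome (Zero, Y) differs from the Nash profile (Heavy, Z).

no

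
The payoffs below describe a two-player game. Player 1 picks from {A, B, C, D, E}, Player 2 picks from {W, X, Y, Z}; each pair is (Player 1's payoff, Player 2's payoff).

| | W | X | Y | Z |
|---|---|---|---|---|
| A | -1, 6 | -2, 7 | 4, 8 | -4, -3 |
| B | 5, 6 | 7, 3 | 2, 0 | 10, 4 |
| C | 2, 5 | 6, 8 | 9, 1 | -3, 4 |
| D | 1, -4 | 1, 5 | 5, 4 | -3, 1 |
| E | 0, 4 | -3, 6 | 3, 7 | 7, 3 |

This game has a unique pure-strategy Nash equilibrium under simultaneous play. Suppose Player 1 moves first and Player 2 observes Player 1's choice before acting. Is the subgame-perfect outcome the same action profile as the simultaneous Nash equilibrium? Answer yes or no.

no

Backward induction with Player 1 moving first.
- A: BR = Y, leader payoff 4.
- B: BR = W, leader payoff 5.
- C: BR = X, leader payoff 6.
- D: BR = X, leader payoff 1.
- E: BR = Y, leader payoff 3.
Among 4, 5, 6, 1, 3, the best is 6 at C. Subgame-perfect outcome: (C, X) with payoffs (6, 8).
For the simultaneous game, intersect best replies.
Player 1's best replies: W→B; X→B; Y→C; Z→B.
Player 2's best replies: A→Y; B→W; C→X; D→X; E→Y.
Only (B, W) has each player best-responding; Nash payoffs (5, 6).
Sequential outcome (C, X) differs from the Nash profile (B, W).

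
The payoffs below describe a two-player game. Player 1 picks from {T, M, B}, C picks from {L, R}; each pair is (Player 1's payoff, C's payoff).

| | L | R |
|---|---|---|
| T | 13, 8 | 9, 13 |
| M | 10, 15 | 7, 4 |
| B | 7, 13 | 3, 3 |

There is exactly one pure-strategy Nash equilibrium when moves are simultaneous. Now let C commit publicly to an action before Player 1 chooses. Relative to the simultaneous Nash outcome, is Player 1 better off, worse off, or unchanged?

unchanged

Work backward from Player 1's decision.
- L: Player 1 compares 13, 10, 7 and picks T; C would get 8.
- R: Player 1 compares 9, 7, 3 and picks T; C would get 13.
C's induced payoffs are 8, 13, so C commits to R. Subgame-perfect outcome: (T, R) with payoffs (9, 13).
For the simultaneous game, intersect best replies.
Player 1's best replies: L→T; R→T.
C's best replies: T→R; M→L; B→L.
Only (T, R) has each player best-responding; Nash payoffs (9, 13).
Player 1 earns 9 sequentially versus 9 at the Nash outcome: unchanged.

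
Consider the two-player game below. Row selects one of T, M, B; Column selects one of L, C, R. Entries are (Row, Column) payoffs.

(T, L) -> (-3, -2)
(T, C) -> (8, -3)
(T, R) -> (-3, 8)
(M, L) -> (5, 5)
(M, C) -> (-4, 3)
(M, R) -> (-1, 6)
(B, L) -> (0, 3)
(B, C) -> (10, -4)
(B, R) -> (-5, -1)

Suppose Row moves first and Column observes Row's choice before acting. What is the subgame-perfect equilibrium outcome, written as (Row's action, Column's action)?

Work backward from Column's decision.
- T: Column compares -2, -3, 8 and picks R; Row would get -3.
- M: Column compares 5, 3, 6 and picks R; Row would get -1.
- B: Column compares 3, -4, -1 and picks L; Row would get 0.
Maximizing over -3, -1, 0, Row chooses B. Subgame-perfect outcome: (B, L) with payoffs (0, 3).

(B, L)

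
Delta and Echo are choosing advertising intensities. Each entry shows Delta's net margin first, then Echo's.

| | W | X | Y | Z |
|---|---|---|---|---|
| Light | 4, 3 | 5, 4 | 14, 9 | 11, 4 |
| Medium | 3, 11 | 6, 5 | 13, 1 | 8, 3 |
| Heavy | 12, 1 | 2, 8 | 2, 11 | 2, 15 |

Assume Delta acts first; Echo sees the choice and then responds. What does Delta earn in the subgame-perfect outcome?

14

Backward induction with Delta moving first.
- Light → Echo plays Y (best of 3, 4, 9, 4); Delta gets 14.
- Medium → Echo plays W (best of 11, 5, 1, 3); Delta gets 3.
- Heavy → Echo plays Z (best of 1, 8, 11, 15); Delta gets 2.
Maximizing over 14, 3, 2, Delta chooses Light. Subgame-perfect outcome: (Light, Y) with payoffs (14, 9).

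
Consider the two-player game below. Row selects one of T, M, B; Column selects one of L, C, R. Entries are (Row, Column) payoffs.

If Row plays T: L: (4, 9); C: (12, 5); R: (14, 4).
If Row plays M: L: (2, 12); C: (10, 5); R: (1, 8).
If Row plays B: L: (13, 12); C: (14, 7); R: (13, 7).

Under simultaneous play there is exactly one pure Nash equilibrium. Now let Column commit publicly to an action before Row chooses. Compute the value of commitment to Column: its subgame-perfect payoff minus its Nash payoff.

0

Work backward from Row's decision.
- L: Row compares 4, 2, 13 and picks B; Column would get 12.
- C: Row compares 12, 10, 14 and picks B; Column would get 7.
- R: Row compares 14, 1, 13 and picks T; Column would get 4.
Among 12, 7, 4, the best is 12 at L. Subgame-perfect outcome: (B, L) with payoffs (13, 12).
Under simultaneous play:
Row's best replies: L→B; C→B; R→T.
Column's best replies: T→L; M→L; B→L.
The unique mutual best reply is (B, L), giving (13, 12).
Column's commitment gain: 12 − 12 = 0.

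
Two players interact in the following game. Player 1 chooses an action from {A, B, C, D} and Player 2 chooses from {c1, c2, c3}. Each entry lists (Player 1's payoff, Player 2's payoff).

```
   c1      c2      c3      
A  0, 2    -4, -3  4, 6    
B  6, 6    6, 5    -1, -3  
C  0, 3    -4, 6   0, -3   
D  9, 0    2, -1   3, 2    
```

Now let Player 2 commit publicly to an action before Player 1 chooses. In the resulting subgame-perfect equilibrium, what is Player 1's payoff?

Backward induction with Player 2 moving first.
- c1 → Player 1 plays D (best of 0, 6, 0, 9); Player 2 gets 0.
- c2 → Player 1 plays B (best of -4, 6, -4, 2); Player 2 gets 5.
- c3 → Player 1 plays A (best of 4, -1, 0, 3); Player 2 gets 6.
Among 0, 5, 6, the best is 6 at c3. Subgame-perfect outcome: (A, c3) with payoffs (4, 6).

4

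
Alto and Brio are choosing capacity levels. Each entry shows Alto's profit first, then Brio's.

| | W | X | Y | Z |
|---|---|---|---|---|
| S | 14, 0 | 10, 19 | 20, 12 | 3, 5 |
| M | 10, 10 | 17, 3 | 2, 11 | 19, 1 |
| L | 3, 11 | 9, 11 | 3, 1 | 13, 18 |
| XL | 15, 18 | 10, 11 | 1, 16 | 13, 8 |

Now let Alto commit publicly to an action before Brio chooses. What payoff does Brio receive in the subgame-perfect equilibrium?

18

Solve by backward induction (Alto leads).
- S: Brio compares 0, 19, 12, 5 and picks X; Alto would get 10.
- M: Brio compares 10, 3, 11, 1 and picks Y; Alto would get 2.
- L: Brio compares 11, 11, 1, 18 and picks Z; Alto would get 13.
- XL: Brio compares 18, 11, 16, 8 and picks W; Alto would get 15.
Alto's induced payoffs are 10, 2, 13, 15, so Alto commits to XL. Subgame-perfect outcome: (XL, W) with payoffs (15, 18).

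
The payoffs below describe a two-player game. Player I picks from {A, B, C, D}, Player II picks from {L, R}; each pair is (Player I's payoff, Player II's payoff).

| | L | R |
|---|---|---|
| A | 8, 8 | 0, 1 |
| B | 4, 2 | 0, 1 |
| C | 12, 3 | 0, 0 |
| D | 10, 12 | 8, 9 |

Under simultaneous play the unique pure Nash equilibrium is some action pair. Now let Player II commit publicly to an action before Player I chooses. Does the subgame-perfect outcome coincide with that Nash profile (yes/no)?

no

Backward induction with Player II moving first.
- L: Player I compares 8, 4, 12, 10 and picks C; Player II would get 3.
- R: Player I compares 0, 0, 0, 8 and picks D; Player II would get 9.
Among 3, 9, the best is 9 at R. Subgame-perfect outcome: (D, R) with payoffs (8, 9).
For the simultaneous game, intersect best replies.
Player I's best replies: L→C; R→D.
Player II's best replies: A→L; B→L; C→L; D→L.
The unique mutual best reply is (C, L), giving (12, 3).
Sequential outcome (D, R) differs from the Nash profile (C, L).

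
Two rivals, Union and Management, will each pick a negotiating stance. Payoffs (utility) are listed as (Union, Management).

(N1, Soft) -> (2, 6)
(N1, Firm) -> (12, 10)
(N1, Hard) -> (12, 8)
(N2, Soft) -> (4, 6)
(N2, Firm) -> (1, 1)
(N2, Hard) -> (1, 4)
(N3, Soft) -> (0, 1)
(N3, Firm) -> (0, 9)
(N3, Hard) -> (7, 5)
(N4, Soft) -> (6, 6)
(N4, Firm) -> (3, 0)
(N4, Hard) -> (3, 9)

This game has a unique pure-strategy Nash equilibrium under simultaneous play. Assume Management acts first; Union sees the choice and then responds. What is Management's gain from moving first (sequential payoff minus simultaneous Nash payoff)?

Solve by backward induction (Management leads).
- Soft → Union plays N4 (best of 2, 4, 0, 6); Management gets 6.
- Firm → Union plays N1 (best of 12, 1, 0, 3); Management gets 10.
- Hard → Union plays N1 (best of 12, 1, 7, 3); Management gets 8.
Among 6, 10, 8, the best is 10 at Firm. Subgame-perfect outcome: (N1, Firm) with payoffs (12, 10).
Under simultaneous play:
Union's best replies: Soft→N4; Firm→N1; Hard→N1.
Management's best replies: N1→Firm; N2→Soft; N3→Firm; N4→Hard.
Only (N1, Firm) has each player best-responding; Nash payoffs (12, 10).
Management's commitment gain: 10 − 10 = 0.

0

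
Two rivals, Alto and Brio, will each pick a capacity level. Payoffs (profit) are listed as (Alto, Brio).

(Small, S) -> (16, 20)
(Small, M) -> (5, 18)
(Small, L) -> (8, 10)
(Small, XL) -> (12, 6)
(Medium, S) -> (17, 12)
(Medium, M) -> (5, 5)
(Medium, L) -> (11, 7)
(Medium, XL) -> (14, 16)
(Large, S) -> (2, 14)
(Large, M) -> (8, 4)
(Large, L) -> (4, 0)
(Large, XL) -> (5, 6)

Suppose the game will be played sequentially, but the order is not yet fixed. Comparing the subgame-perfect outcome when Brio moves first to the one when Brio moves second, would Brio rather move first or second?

second

If Alto leads: Brio's best replies are Small→S, Medium→XL, Large→S; Alto's induced payoffs 16, 14, 2; outcome (Small, S), payoffs (16, 20).
If Brio leads: Alto's best replies are S→Medium, M→Large, L→Medium, XL→Medium; Brio's induced payoffs 12, 4, 7, 16; outcome (Medium, XL), payoffs (14, 16).
Brio gets 16 moving first and 20 moving second, so Brio prefers to move second.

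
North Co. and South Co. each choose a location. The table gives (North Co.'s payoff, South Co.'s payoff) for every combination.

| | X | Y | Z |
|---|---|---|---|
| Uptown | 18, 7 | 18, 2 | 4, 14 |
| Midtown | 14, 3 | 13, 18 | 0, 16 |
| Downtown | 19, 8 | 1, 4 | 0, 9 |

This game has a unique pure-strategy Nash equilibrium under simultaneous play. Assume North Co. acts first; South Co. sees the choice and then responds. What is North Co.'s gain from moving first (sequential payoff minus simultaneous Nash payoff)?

Work backward from South Co.'s decision.
- Uptown: South Co. compares 7, 2, 14 and picks Z; North Co. would get 4.
- Midtown: South Co. compares 3, 18, 16 and picks Y; North Co. would get 13.
- Downtown: South Co. compares 8, 4, 9 and picks Z; North Co. would get 0.
Maximizing over 4, 13, 0, North Co. chooses Midtown. Subgame-perfect outcome: (Midtown, Y) with payoffs (13, 18).
For the simultaneous game, intersect best replies.
North Co.'s best replies: X→Downtown; Y→Uptown; Z→Uptown.
South Co.'s best replies: Uptown→Z; Midtown→Y; Downtown→Z.
Only (Uptown, Z) has each player best-responding; Nash payoffs (4, 14).
North Co.'s commitment gain: 13 − 4 = 9.

9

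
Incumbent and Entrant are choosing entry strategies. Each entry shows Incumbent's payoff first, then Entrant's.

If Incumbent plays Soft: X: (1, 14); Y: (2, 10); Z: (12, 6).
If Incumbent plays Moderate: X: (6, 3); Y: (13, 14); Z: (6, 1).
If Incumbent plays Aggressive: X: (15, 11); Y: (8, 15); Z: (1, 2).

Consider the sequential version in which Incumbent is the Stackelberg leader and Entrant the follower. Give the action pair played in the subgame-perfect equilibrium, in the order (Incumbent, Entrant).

Solve by backward induction (Incumbent leads).
- Soft → Entrant plays X (best of 14, 10, 6); Incumbent gets 1.
- Moderate → Entrant plays Y (best of 3, 14, 1); Incumbent gets 13.
- Aggressive → Entrant plays Y (best of 11, 15, 2); Incumbent gets 8.
Incumbent's induced payoffs are 1, 13, 8, so Incumbent commits to Moderate. Subgame-perfect outcome: (Moderate, Y) with payoffs (13, 14).

(Moderate, Y)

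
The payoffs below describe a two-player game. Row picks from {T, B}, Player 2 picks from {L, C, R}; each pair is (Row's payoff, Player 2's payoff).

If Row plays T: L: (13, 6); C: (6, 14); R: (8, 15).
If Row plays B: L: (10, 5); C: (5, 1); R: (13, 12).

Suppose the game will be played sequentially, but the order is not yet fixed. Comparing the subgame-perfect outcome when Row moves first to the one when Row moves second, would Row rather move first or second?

If Row leads: Player 2's best replies are T→R, B→R; Row's induced payoffs 8, 13; outcome (B, R), payoffs (13, 12).
If Player 2 leads: Row's best replies are L→T, C→T, R→B; Player 2's induced payoffs 6, 14, 12; outcome (T, C), payoffs (6, 14).
Row gets 13 moving first and 6 moving second, so Row prefers to move first.

first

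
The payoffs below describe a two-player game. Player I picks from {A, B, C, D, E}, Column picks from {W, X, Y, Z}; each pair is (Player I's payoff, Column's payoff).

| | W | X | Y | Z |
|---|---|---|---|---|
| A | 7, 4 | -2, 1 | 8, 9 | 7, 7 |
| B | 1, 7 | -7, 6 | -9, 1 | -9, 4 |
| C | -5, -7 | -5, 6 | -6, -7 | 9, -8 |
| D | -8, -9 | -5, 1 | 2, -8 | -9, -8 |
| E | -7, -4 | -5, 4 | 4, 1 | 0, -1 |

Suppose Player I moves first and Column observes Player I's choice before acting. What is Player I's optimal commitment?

A

Column best-responds to each possible Player I move:
- A → Column plays Y (best of 4, 1, 9, 7); Player I gets 8.
- B → Column plays W (best of 7, 6, 1, 4); Player I gets 1.
- C → Column plays X (best of -7, 6, -7, -8); Player I gets -5.
- D → Column plays X (best of -9, 1, -8, -8); Player I gets -5.
- E → Column plays X (best of -4, 4, 1, -1); Player I gets -5.
Maximizing over 8, 1, -5, -5, -5, Player I chooses A. Subgame-perfect outcome: (A, Y) with payoffs (8, 9).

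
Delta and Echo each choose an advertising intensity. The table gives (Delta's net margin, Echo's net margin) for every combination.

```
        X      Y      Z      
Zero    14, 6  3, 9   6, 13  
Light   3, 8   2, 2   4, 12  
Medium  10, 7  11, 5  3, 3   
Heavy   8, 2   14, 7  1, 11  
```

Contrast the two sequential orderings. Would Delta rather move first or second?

first

If Delta leads: Echo's best replies are Zero→Z, Light→Z, Medium→X, Heavy→Z; Delta's induced payoffs 6, 4, 10, 1; outcome (Medium, X), payoffs (10, 7).
If Echo leads: Delta's best replies are X→Zero, Y→Heavy, Z→Zero; Echo's induced payoffs 6, 7, 13; outcome (Zero, Z), payoffs (6, 13).
Delta gets 10 moving first and 6 moving second, so Delta prefers to move first.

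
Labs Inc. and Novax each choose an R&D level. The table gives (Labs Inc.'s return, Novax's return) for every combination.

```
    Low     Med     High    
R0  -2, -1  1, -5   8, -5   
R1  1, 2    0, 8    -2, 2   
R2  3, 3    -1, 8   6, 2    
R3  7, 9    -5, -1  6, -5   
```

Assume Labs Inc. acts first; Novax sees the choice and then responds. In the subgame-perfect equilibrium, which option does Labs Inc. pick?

Solve by backward induction (Labs Inc. leads).
- R0: BR = Low, leader payoff -2.
- R1: BR = Med, leader payoff 0.
- R2: BR = Med, leader payoff -1.
- R3: BR = Low, leader payoff 7.
Maximizing over -2, 0, -1, 7, Labs Inc. chooses R3. Subgame-perfect outcome: (R3, Low) with payoffs (7, 9).

R3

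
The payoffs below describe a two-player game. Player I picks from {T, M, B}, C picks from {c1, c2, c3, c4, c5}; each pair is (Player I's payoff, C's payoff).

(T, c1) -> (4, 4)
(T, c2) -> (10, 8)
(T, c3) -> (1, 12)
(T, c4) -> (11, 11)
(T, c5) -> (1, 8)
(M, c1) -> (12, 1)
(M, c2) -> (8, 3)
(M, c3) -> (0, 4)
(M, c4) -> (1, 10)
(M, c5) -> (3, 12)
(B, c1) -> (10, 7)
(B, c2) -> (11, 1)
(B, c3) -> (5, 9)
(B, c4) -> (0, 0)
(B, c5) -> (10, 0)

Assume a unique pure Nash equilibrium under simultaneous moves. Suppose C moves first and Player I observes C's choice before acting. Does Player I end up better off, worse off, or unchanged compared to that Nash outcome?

better off

Solve by backward induction (C leads).
- c1: Player I compares 4, 12, 10 and picks M; C would get 1.
- c2: Player I compares 10, 8, 11 and picks B; C would get 1.
- c3: Player I compares 1, 0, 5 and picks B; C would get 9.
- c4: Player I compares 11, 1, 0 and picks T; C would get 11.
- c5: Player I compares 1, 3, 10 and picks B; C would get 0.
C's induced payoffs are 1, 1, 9, 11, 0, so C commits to c4. Subgame-perfect outcome: (T, c4) with payoffs (11, 11).
Under simultaneous play:
Player I's best replies: c1→M; c2→B; c3→B; c4→T; c5→B.
C's best replies: T→c3; M→c5; B→c3.
The unique mutual best reply is (B, c3), giving (5, 9).
Player I earns 11 sequentially versus 5 at the Nash outcome: better off.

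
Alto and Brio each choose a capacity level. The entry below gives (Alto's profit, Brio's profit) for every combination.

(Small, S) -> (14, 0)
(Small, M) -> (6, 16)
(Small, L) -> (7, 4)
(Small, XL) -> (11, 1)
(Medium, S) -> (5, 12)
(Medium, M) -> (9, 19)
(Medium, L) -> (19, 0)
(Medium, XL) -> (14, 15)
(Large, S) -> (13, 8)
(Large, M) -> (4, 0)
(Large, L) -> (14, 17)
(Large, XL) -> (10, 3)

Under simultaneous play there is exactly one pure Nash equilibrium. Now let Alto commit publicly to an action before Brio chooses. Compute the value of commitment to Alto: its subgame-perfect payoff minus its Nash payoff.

5

Brio best-responds to each possible Alto move:
- Small: Brio compares 0, 16, 4, 1 and picks M; Alto would get 6.
- Medium: Brio compares 12, 19, 0, 15 and picks M; Alto would get 9.
- Large: Brio compares 8, 0, 17, 3 and picks L; Alto would get 14.
Maximizing over 6, 9, 14, Alto chooses Large. Subgame-perfect outcome: (Large, L) with payoffs (14, 17).
Now find the simultaneous Nash equilibrium.
Alto's best replies: S→Small; M→Medium; L→Medium; XL→Medium.
Brio's best replies: Small→M; Medium→M; Large→L.
Only (Medium, M) has each player best-responding; Nash payoffs (9, 19).
Alto's commitment gain: 14 − 9 = 5.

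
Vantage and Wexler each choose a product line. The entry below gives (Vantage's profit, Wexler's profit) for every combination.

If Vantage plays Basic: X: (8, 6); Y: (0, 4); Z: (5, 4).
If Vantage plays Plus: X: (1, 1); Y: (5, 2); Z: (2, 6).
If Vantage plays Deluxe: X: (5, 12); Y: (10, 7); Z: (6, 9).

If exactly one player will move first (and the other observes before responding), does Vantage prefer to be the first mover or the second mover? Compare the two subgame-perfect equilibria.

first

If Vantage leads: Wexler's best replies are Basic→X, Plus→Z, Deluxe→X; Vantage's induced payoffs 8, 2, 5; outcome (Basic, X), payoffs (8, 6).
If Wexler leads: Vantage's best replies are X→Basic, Y→Deluxe, Z→Deluxe; Wexler's induced payoffs 6, 7, 9; outcome (Deluxe, Z), payoffs (6, 9).
Vantage gets 8 moving first and 6 moving second, so Vantage prefers to move first.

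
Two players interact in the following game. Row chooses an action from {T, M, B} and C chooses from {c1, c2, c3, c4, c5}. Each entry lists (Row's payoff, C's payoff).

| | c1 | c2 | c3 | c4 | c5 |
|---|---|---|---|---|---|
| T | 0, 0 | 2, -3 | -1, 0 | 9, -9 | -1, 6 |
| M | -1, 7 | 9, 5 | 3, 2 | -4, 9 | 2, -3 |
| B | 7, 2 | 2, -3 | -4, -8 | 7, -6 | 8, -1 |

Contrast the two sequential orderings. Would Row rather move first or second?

second

If Row leads: C's best replies are T→c5, M→c4, B→c1; Row's induced payoffs -1, -4, 7; outcome (B, c1), payoffs (7, 2).
If C leads: Row's best replies are c1→B, c2→M, c3→M, c4→T, c5→B; C's induced payoffs 2, 5, 2, -9, -1; outcome (M, c2), payoffs (9, 5).
Row gets 7 moving first and 9 moving second, so Row prefers to move second.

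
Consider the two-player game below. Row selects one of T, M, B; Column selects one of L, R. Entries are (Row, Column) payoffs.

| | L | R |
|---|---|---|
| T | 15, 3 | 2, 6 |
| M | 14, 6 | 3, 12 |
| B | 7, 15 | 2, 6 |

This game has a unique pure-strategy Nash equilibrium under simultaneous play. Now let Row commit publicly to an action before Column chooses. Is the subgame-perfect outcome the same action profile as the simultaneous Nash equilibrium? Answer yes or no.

no

Column best-responds to each possible Row move:
- T: Column compares 3, 6 and picks R; Row would get 2.
- M: Column compares 6, 12 and picks R; Row would get 3.
- B: Column compares 15, 6 and picks L; Row would get 7.
Row's induced payoffs are 2, 3, 7, so Row commits to B. Subgame-perfect outcome: (B, L) with payoffs (7, 15).
For the simultaneous game, intersect best replies.
Row's best replies: L→T; R→M.
Column's best replies: T→R; M→R; B→L.
Only (M, R) has each player best-responding; Nash payoffs (3, 12).
Sequential outcome (B, L) differs from the Nash profile (M, R).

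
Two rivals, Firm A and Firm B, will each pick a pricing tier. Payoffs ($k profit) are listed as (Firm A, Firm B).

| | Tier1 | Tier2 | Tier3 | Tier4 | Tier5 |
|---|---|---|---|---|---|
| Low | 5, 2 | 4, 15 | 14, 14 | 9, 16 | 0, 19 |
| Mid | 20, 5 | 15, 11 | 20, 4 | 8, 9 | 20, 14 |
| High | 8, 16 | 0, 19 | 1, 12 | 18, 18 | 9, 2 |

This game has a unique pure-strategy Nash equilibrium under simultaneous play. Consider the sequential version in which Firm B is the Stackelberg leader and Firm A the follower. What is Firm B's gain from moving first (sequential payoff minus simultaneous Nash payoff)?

Backward induction with Firm B moving first.
- Tier1: BR = Mid, leader payoff 5.
- Tier2: BR = Mid, leader payoff 11.
- Tier3: BR = Mid, leader payoff 4.
- Tier4: BR = High, leader payoff 18.
- Tier5: BR = Mid, leader payoff 14.
Firm B's induced payoffs are 5, 11, 4, 18, 14, so Firm B commits to Tier4. Subgame-perfect outcome: (High, Tier4) with payoffs (18, 18).
For the simultaneous game, intersect best replies.
Firm A's best replies: Tier1→Mid; Tier2→Mid; Tier3→Mid; Tier4→High; Tier5→Mid.
Firm B's best replies: Low→Tier5; Mid→Tier5; High→Tier2.
Only (Mid, Tier5) has each player best-responding; Nash payoffs (20, 14).
Firm B's commitment gain: 18 − 14 = 4.

4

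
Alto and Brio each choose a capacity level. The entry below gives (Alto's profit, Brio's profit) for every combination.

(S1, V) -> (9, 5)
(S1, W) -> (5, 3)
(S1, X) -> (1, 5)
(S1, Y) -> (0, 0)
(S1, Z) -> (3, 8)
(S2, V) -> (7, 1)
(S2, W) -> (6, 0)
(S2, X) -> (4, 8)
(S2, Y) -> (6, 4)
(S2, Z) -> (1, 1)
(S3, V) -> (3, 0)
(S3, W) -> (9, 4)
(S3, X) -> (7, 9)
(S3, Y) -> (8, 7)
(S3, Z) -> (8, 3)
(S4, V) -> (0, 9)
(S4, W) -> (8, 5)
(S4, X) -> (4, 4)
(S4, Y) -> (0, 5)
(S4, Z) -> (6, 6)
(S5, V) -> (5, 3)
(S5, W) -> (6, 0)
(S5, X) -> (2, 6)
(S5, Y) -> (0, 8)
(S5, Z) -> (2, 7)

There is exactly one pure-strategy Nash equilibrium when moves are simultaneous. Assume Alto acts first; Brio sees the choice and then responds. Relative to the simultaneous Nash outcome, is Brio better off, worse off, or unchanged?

Backward induction with Alto moving first.
- S1: BR = Z, leader payoff 3.
- S2: BR = X, leader payoff 4.
- S3: BR = X, leader payoff 7.
- S4: BR = V, leader payoff 0.
- S5: BR = Y, leader payoff 0.
Alto's induced payoffs are 3, 4, 7, 0, 0, so Alto commits to S3. Subgame-perfect outcome: (S3, X) with payoffs (7, 9).
Under simultaneous play:
Alto's best replies: V→S1; W→S3; X→S3; Y→S3; Z→S3.
Brio's best replies: S1→Z; S2→X; S3→X; S4→V; S5→Y.
Only (S3, X) has each player best-responding; Nash payoffs (7, 9).
Brio earns 9 sequentially versus 9 at the Nash outcome: unchanged.

unchanged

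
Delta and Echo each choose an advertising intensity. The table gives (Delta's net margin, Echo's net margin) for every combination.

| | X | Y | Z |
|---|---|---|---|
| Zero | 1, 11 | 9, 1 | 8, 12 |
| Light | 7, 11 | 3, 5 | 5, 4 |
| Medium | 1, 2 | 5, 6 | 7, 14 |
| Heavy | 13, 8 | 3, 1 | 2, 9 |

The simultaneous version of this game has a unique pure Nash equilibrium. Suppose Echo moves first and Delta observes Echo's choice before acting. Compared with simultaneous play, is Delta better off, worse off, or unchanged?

Delta best-responds to each possible Echo move:
- X → Delta plays Heavy (best of 1, 7, 1, 13); Echo gets 8.
- Y → Delta plays Zero (best of 9, 3, 5, 3); Echo gets 1.
- Z → Delta plays Zero (best of 8, 5, 7, 2); Echo gets 12.
Echo's induced payoffs are 8, 1, 12, so Echo commits to Z. Subgame-perfect outcome: (Zero, Z) with payoffs (8, 12).
Now find the simultaneous Nash equilibrium.
Delta's best replies: X→Heavy; Y→Zero; Z→Zero.
Echo's best replies: Zero→Z; Light→X; Medium→Z; Heavy→Z.
Only (Zero, Z) has each player best-responding; Nash payoffs (8, 12).
Delta earns 8 sequentially versus 8 at the Nash outcome: unchanged.

unchanged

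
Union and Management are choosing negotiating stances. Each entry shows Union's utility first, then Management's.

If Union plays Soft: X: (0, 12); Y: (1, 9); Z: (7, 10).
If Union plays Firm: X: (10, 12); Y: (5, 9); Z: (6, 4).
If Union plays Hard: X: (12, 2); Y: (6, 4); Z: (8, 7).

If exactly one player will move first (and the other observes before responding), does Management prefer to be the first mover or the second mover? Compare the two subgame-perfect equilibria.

second

If Union leads: Management's best replies are Soft→X, Firm→X, Hard→Z; Union's induced payoffs 0, 10, 8; outcome (Firm, X), payoffs (10, 12).
If Management leads: Union's best replies are X→Hard, Y→Hard, Z→Hard; Management's induced payoffs 2, 4, 7; outcome (Hard, Z), payoffs (8, 7).
Management gets 7 moving first and 12 moving second, so Management prefers to move second.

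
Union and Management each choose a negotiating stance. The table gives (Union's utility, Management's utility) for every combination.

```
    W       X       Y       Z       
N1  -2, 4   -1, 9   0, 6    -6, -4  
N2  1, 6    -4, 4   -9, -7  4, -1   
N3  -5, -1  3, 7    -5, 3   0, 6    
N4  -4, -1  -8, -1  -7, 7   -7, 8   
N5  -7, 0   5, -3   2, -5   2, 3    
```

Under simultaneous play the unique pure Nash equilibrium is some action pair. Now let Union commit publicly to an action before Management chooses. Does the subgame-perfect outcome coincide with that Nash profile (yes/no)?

Management best-responds to each possible Union move:
- N1: Management compares 4, 9, 6, -4 and picks X; Union would get -1.
- N2: Management compares 6, 4, -7, -1 and picks W; Union would get 1.
- N3: Management compares -1, 7, 3, 6 and picks X; Union would get 3.
- N4: Management compares -1, -1, 7, 8 and picks Z; Union would get -7.
- N5: Management compares 0, -3, -5, 3 and picks Z; Union would get 2.
Maximizing over -1, 1, 3, -7, 2, Union chooses N3. Subgame-perfect outcome: (N3, X) with payoffs (3, 7).
For the simultaneous game, intersect best replies.
Union's best replies: W→N2; X→N5; Y→N5; Z→N2.
Management's best replies: N1→X; N2→W; N3→X; N4→Z; N5→Z.
Only (N2, W) has each player best-responding; Nash payoffs (1, 6).
Sequential outcome (N3, X) differs from the Nash profile (N2, W).

no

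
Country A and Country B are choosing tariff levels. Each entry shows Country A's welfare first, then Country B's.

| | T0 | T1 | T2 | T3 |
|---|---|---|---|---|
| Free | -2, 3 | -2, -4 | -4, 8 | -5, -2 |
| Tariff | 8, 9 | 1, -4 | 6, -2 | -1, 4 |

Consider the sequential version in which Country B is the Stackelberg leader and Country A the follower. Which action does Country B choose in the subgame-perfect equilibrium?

Solve by backward induction (Country B leads).
- T0: Country A compares -2, 8 and picks Tariff; Country B would get 9.
- T1: Country A compares -2, 1 and picks Tariff; Country B would get -4.
- T2: Country A compares -4, 6 and picks Tariff; Country B would get -2.
- T3: Country A compares -5, -1 and picks Tariff; Country B would get 4.
Maximizing over 9, -4, -2, 4, Country B chooses T0. Subgame-perfect outcome: (Tariff, T0) with payoffs (8, 9).

T0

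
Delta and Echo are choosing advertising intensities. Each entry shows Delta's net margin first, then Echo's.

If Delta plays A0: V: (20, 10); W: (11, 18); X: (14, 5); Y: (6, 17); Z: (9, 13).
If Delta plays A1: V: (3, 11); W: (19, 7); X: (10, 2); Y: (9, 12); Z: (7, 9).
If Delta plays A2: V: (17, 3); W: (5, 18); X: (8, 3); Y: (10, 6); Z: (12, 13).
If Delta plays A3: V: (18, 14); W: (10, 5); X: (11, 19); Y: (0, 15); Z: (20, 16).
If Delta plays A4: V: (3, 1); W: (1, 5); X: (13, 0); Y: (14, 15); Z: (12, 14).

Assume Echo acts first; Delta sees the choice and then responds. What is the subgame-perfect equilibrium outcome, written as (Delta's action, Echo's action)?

(A3, Z)

Delta best-responds to each possible Echo move:
- V → Delta plays A0 (best of 20, 3, 17, 18, 3); Echo gets 10.
- W → Delta plays A1 (best of 11, 19, 5, 10, 1); Echo gets 7.
- X → Delta plays A0 (best of 14, 10, 8, 11, 13); Echo gets 5.
- Y → Delta plays A4 (best of 6, 9, 10, 0, 14); Echo gets 15.
- Z → Delta plays A3 (best of 9, 7, 12, 20, 12); Echo gets 16.
Echo's induced payoffs are 10, 7, 5, 15, 16, so Echo commits to Z. Subgame-perfect outcome: (A3, Z) with payoffs (20, 16).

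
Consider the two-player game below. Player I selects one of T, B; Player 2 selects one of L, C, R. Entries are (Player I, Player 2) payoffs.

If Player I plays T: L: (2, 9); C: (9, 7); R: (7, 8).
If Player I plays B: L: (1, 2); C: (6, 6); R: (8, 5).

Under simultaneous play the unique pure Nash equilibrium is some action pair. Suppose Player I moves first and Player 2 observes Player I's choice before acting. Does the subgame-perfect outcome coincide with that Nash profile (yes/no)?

no

Player 2 best-responds to each possible Player I move:
- T → Player 2 plays L (best of 9, 7, 8); Player I gets 2.
- B → Player 2 plays C (best of 2, 6, 5); Player I gets 6.
Maximizing over 2, 6, Player I chooses B. Subgame-perfect outcome: (B, C) with payoffs (6, 6).
Under simultaneous play:
Player I's best replies: L→T; C→T; R→B.
Player 2's best replies: T→L; B→C.
Only (T, L) has each player best-responding; Nash payoffs (2, 9).
Sequential outcome (B, C) differs from the Nash profile (T, L).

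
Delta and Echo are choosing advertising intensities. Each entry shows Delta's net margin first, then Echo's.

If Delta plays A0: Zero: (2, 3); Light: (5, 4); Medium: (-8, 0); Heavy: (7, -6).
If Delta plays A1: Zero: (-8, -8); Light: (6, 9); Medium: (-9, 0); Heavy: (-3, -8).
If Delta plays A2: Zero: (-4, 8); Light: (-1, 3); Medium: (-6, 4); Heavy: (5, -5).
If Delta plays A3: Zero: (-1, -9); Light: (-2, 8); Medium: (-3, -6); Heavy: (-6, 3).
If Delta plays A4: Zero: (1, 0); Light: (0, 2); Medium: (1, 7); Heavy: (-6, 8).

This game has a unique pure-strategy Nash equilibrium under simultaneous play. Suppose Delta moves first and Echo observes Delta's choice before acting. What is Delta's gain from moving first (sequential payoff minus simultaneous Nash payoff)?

0

Echo best-responds to each possible Delta move:
- A0 → Echo plays Light (best of 3, 4, 0, -6); Delta gets 5.
- A1 → Echo plays Light (best of -8, 9, 0, -8); Delta gets 6.
- A2 → Echo plays Zero (best of 8, 3, 4, -5); Delta gets -4.
- A3 → Echo plays Light (best of -9, 8, -6, 3); Delta gets -2.
- A4 → Echo plays Heavy (best of 0, 2, 7, 8); Delta gets -6.
Among 5, 6, -4, -2, -6, the best is 6 at A1. Subgame-perfect outcome: (A1, Light) with payoffs (6, 9).
Under simultaneous play:
Delta's best replies: Zero→A0; Light→A1; Medium→A4; Heavy→A0.
Echo's best replies: A0→Light; A1→Light; A2→Zero; A3→Light; A4→Heavy.
The unique mutual best reply is (A1, Light), giving (6, 9).
Delta's commitment gain: 6 − 6 = 0.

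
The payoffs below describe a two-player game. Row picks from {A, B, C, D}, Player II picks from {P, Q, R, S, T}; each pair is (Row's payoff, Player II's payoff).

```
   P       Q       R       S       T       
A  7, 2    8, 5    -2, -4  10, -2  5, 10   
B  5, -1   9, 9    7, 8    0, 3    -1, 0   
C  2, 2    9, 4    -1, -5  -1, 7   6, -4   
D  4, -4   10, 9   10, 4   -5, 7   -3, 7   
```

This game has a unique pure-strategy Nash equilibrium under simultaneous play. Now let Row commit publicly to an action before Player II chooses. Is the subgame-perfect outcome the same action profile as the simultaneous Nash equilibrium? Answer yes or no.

yes

Player II best-responds to each possible Row move:
- A → Player II plays T (best of 2, 5, -4, -2, 10); Row gets 5.
- B → Player II plays Q (best of -1, 9, 8, 3, 0); Row gets 9.
- C → Player II plays S (best of 2, 4, -5, 7, -4); Row gets -1.
- D → Player II plays Q (best of -4, 9, 4, 7, 7); Row gets 10.
Among 5, 9, -1, 10, the best is 10 at D. Subgame-perfect outcome: (D, Q) with payoffs (10, 9).
Now find the simultaneous Nash equilibrium.
Row's best replies: P→A; Q→D; R→D; S→A; T→C.
Player II's best replies: A→T; B→Q; C→S; D→Q.
The unique mutual best reply is (D, Q), giving (10, 9).
Sequential outcome (D, Q) coincides with the Nash profile (D, Q).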